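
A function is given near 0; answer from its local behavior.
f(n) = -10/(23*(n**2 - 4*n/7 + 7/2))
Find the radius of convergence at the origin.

The radius of convergence is (1/2)*sqrt(14).

Denominator factor (n**2 - 4*n/7 + 7/2): discriminant -670/49, complex-conjugate roots (2/7) + ((1/14)*sqrt(670))*i and (2/7) - ((1/14)*sqrt(670))*i; poles of order 1, moduli (1/2)*sqrt(14) and (1/2)*sqrt(14).
The radius of convergence is the smallest modulus among the singular points: (1/2)*sqrt(14).


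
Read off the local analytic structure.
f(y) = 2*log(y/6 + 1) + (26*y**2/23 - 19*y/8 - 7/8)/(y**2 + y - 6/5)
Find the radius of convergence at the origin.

Denominator factor (y**2 + y - 6/5): discriminant 29/5, real irrational roots -1/2 + (1/10)*sqrt(145) and -1/2 - (1/10)*sqrt(145); poles of order 1, moduli -1/2 + (1/10)*sqrt(145) and 1/2 + (1/10)*sqrt(145).
Branch term (2)*log(1 - y/(-6)): its argument vanishes at y = -6, a logarithmic branch point, modulus 6.
The radius of convergence is the smallest modulus among the singular points: -1/2 + (1/10)*sqrt(145).

The radius of convergence is -1/2 + (1/10)*sqrt(145).


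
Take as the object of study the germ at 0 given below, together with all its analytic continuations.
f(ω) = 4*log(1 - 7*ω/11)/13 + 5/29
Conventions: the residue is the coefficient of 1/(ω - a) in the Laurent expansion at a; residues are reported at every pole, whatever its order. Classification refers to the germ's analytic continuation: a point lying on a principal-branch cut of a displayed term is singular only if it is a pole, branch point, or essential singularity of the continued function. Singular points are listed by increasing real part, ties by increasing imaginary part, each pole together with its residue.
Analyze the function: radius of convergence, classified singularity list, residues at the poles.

Radius of convergence at 0: 11/7.
At 11/7: a logarithmic branch point.

Branch term (4/13)*log(1 - ω/(11/7)): its argument vanishes at ω = 11/7, a logarithmic branch point, modulus 11/7.
The radius of convergence is the smallest modulus among the singular points: 11/7.


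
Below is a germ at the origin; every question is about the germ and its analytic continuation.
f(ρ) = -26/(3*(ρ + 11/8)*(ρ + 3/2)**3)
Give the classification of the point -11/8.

The denominator factor ρ + 11/8 vanishes at -11/8 and appears to the power 1; the numerator there equals -26/3, nonzero, and no other factor vanishes.
Hence a pole whose order is the multiplicity, 1.

The point is a pole of order 1.


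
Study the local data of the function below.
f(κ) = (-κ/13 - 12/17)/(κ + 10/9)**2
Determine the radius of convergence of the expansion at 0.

Denominator factor (κ + 10/9)^2: pole of order 2 at -10/9, modulus 10/9.
The radius of convergence is the smallest modulus among the singular points: 10/9.

The radius of convergence is 10/9.


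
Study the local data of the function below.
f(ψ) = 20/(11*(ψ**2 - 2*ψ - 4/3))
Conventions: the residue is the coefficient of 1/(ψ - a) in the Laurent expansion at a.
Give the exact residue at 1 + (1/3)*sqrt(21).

The residue is (10/77)*sqrt(21).

The factor ψ**2 - 2*ψ - 4/3 splits as (ψ - a)(ψ - a') with a = 1 + (1/3)*sqrt(21), a' = 1 - (1/3)*sqrt(21). At the order-1 pole a set g(ψ) = (ψ - a)*f(ψ) = [20/11] / (ψ - a').
Simple pole: residue = g(a) at a = 1 + (1/3)*sqrt(21), which is (10/77)*sqrt(21).


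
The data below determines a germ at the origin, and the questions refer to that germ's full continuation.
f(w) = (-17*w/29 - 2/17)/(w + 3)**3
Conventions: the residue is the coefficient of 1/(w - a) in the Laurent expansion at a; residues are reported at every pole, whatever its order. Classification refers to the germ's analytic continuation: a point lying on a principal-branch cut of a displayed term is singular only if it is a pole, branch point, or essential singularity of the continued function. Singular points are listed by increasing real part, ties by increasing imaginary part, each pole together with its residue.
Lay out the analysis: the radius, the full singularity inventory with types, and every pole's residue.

Radius of convergence at 0: 3.
At -3: a pole of order 3; residue 0.

Denominator factor (w + 3)^3: pole of order 3 at -3, modulus 3.
The radius of convergence is the smallest modulus among the singular points: 3.
At the order-3 pole -3 set g(w) = (w - (-3))^3*f(w) = -17*w/29 - 2/17.
Order-3 pole: residue = g''(a)/2; g''(-3) = 0, so the residue is 0.


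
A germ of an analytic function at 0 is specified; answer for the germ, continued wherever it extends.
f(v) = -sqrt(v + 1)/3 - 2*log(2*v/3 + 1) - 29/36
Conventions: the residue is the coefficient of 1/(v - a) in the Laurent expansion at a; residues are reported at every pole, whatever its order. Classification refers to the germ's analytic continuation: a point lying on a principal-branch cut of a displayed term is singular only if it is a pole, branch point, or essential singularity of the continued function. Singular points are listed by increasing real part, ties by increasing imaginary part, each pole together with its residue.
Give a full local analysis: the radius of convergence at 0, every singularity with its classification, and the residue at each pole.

Branch term (-1/3)*sqrt(1 - v/(-1)): its argument vanishes at v = -1, a square-root branch point, modulus 1.
Branch term (-2)*log(1 - v/(-3/2)): its argument vanishes at v = -3/2, a logarithmic branch point, modulus 3/2.
The radius of convergence is the smallest modulus among the singular points: 1.
List the singular points by increasing real part (a conjugate pair: the negative imaginary part first).

Radius of convergence at 0: 1.
At -3/2: a logarithmic branch point.
At -1: an algebraic (square-root) branch point.


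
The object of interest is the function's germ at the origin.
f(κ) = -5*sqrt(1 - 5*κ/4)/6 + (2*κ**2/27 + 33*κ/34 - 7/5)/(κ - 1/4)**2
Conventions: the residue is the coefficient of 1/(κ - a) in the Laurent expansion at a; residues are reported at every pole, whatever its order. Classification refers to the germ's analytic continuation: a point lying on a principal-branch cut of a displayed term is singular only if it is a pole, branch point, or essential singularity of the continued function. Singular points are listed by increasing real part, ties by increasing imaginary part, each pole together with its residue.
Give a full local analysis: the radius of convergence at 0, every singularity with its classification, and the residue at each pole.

Radius of convergence at 0: 1/4.
At 1/4: a pole of order 2; residue 925/918.
At 4/5: an algebraic (square-root) branch point.

Denominator factor (κ - 1/4)^2: pole of order 2 at 1/4, modulus 1/4.
Branch term (-5/6)*sqrt(1 - κ/(4/5)): its argument vanishes at κ = 4/5, a square-root branch point, modulus 4/5.
The radius of convergence is the smallest modulus among the singular points: 1/4.
The branch term is analytic at 1/4 and contributes nothing to the residue; only the rational part matters.
At the order-2 pole 1/4 set g(κ) = (κ - (1/4))^2*(rational part) = 2*κ**2/27 + 33*κ/34 - 7/5.
Order-2 pole: residue = g'(a); g'(1/4) = 925/918, so the residue is 925/918.
List the singular points by increasing real part (a conjugate pair: the negative imaginary part first).


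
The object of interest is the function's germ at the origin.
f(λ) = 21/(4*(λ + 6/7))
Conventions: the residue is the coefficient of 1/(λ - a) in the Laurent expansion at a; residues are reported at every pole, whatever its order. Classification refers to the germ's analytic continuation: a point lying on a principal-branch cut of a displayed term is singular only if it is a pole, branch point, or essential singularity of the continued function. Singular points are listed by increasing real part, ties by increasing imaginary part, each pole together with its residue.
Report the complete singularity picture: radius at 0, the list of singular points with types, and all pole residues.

Denominator factor (λ + 6/7): pole of order 1 at -6/7, modulus 6/7.
The radius of convergence is the smallest modulus among the singular points: 6/7.
At the order-1 pole -6/7 set g(λ) = (λ - (-6/7))*f(λ) = 21/4.
Simple pole: residue = g(a) at a = -6/7, which is 21/4.

Radius of convergence at 0: 6/7.
At -6/7: a pole of order 1; residue 21/4.


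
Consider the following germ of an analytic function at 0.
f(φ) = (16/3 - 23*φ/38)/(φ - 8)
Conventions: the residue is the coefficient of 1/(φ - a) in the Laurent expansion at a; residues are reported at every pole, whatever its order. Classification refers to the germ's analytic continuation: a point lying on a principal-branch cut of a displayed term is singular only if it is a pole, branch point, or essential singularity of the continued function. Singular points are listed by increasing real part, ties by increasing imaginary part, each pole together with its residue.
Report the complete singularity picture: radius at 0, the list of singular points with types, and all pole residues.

Radius of convergence at 0: 8.
At 8: a pole of order 1; residue 28/57.

Denominator factor (φ - 8): pole of order 1 at 8, modulus 8.
The radius of convergence is the smallest modulus among the singular points: 8.
At the order-1 pole 8 set g(φ) = (φ - (8))*f(φ) = 16/3 - 23*φ/38.
Simple pole: residue = g(a) at a = 8, which is 28/57.


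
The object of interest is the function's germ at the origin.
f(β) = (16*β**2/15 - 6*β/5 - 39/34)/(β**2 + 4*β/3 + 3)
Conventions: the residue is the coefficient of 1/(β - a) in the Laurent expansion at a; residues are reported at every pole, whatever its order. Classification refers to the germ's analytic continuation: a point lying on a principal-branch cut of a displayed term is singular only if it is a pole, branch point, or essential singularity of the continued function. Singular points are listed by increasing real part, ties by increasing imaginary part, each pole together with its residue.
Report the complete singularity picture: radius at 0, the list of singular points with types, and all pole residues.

Radius of convergence at 0: sqrt(3).
At (-2/3) - ((1/3)*sqrt(23))*i: a pole of order 1; residue (-59/45) - ((11929/70380)*sqrt(23))*i.
At (-2/3) + ((1/3)*sqrt(23))*i: a pole of order 1; residue (-59/45) + ((11929/70380)*sqrt(23))*i.

Denominator factor (β**2 + 4*β/3 + 3): discriminant -92/9, complex-conjugate roots (-2/3) + ((1/3)*sqrt(23))*i and (-2/3) - ((1/3)*sqrt(23))*i; poles of order 1, moduli sqrt(3) and sqrt(3).
The radius of convergence is the smallest modulus among the singular points: sqrt(3).
The factor β**2 + 4*β/3 + 3 splits as (β - a)(β - a') with a = (-2/3) - ((1/3)*sqrt(23))*i, a' = (-2/3) + ((1/3)*sqrt(23))*i. At the order-1 pole a set g(β) = (β - a)*f(β) = [16*β**2/15 - 6*β/5 - 39/34] / (β - a').
Simple pole: residue = g(a) at a = (-2/3) - ((1/3)*sqrt(23))*i, which is (-59/45) - ((11929/70380)*sqrt(23))*i.
The factor β**2 + 4*β/3 + 3 splits as (β - a)(β - a') with a = (-2/3) + ((1/3)*sqrt(23))*i, a' = (-2/3) - ((1/3)*sqrt(23))*i. At the order-1 pole a set g(β) = (β - a)*f(β) = [16*β**2/15 - 6*β/5 - 39/34] / (β - a').
Simple pole: residue = g(a) at a = (-2/3) + ((1/3)*sqrt(23))*i, which is (-59/45) + ((11929/70380)*sqrt(23))*i.
List the singular points by increasing real part (a conjugate pair: the negative imaginary part first).


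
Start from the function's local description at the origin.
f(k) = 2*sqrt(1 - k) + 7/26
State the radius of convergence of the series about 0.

Branch term (2)*sqrt(1 - k/(1)): its argument vanishes at k = 1, a square-root branch point, modulus 1.
The radius of convergence is the smallest modulus among the singular points: 1.

The radius of convergence is 1.


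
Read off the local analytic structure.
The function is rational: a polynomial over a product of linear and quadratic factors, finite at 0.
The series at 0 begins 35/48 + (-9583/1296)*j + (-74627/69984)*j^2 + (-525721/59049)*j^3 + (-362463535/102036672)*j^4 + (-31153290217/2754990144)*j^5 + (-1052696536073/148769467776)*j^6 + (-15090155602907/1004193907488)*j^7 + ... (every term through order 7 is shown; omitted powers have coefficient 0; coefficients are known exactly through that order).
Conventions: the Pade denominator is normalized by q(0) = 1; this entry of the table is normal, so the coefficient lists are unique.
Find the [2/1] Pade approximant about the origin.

Taylor coefficients needed (read off): a_0 = 35/48, a_1 = -9583/1296, a_2 = -74627/69984, a_3 = -525721/59049.
Write the denominator as Q(j) = 1 + q1*j. Requiring Q*f - P = O(j^4) with deg P <= 2 kills the coefficients of j^3..j^3 in Q*f:
  j^3: a_3 + q1*a_2 = 0, i.e. -525721/59049 + (-74627/69984)*q1 = 0.
Solving this linear system: q1 = -343328/41121.
The numerator is Q*f truncated at degree 2: P0 = a_0 = 35/48; P1 = a_1 + q1*a_0 = -985607/73104; P2 = a_2 + q1*a_1 = 2956821/48736.

The Pade approximant has numerator coefficients [35/48, -985607/73104, 2956821/48736]; denominator coefficients [1, -343328/41121].


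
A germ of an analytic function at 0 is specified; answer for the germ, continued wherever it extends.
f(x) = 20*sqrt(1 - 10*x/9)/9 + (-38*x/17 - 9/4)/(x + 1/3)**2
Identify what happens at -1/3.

The denominator factor x + 1/3 vanishes at -1/3 and appears to the power 2; the numerator there equals -307/204, nonzero, and no other factor vanishes.
The branch terms are analytic at this point.
Hence a pole whose order is the multiplicity, 2.

The point is a pole of order 2.


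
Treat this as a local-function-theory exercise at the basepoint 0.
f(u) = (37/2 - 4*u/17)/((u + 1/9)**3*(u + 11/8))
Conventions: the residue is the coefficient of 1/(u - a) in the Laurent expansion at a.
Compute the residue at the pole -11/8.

The residue is -119439360/12810707.

At the order-1 pole -11/8 set g(u) = (u - (-11/8))*f(u) = (37/2 - 4*u/17)/(u + 1/9)**3.
Simple pole: residue = g(a) at a = -11/8, which is -119439360/12810707.


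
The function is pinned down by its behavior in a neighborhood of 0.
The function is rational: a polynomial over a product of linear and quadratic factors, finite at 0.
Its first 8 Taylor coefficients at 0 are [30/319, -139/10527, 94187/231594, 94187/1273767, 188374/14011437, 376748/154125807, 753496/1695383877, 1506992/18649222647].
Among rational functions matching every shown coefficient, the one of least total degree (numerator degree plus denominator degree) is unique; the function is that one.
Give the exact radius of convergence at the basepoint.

No rational of total degree below 3 reproduces all 8 coefficients; solving the [2/1] Pade equations on them gives f(w) = (-9*w**2/4 + w/6 - 15/29)/(w - 11/2), whose expansion matches every shown term.
Denominator factor (w - 11/2): pole of order 1 at 11/2, modulus 11/2.
The radius of convergence is the smallest modulus among the singular points: 11/2.

The radius of convergence is 11/2.


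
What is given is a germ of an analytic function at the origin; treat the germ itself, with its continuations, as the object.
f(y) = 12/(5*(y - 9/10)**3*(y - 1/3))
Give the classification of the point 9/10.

The point is a pole of order 3.

The denominator factor y - 9/10 vanishes at 9/10 and appears to the power 3; the numerator there equals 12/5, nonzero, and no other factor vanishes.
Hence a pole whose order is the multiplicity, 3.


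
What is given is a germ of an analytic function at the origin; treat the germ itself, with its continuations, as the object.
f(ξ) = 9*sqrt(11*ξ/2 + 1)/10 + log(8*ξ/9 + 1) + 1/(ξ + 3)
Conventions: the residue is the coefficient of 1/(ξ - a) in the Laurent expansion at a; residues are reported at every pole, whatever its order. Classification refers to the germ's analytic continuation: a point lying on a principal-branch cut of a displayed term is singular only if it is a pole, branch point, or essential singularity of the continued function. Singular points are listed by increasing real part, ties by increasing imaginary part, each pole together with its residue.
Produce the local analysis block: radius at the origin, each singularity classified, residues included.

Denominator factor (ξ + 3): pole of order 1 at -3, modulus 3.
Branch term (9/10)*sqrt(1 - ξ/(-2/11)): its argument vanishes at ξ = -2/11, a square-root branch point, modulus 2/11.
Branch term (1)*log(1 - ξ/(-9/8)): its argument vanishes at ξ = -9/8, a logarithmic branch point, modulus 9/8.
The radius of convergence is the smallest modulus among the singular points: 2/11.
The branch terms are analytic at -3 and contribute nothing to the residue; only the rational part matters.
At the order-1 pole -3 set g(ξ) = (ξ - (-3))*(rational part) = 1.
Simple pole: residue = g(a) at a = -3, which is 1.
List the singular points by increasing real part (a conjugate pair: the negative imaginary part first).

Radius of convergence at 0: 2/11.
At -3: a pole of order 1; residue 1.
At -9/8: a logarithmic branch point.
At -2/11: an algebraic (square-root) branch point.


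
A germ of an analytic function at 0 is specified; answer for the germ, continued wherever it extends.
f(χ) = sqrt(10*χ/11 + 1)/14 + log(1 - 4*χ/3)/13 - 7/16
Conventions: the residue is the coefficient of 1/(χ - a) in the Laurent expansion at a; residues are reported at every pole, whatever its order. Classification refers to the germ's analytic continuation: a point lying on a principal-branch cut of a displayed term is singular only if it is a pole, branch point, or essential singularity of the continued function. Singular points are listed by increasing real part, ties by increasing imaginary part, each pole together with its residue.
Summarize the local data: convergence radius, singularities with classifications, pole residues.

Radius of convergence at 0: 3/4.
At -11/10: an algebraic (square-root) branch point.
At 3/4: a logarithmic branch point.

Branch term (1/14)*sqrt(1 - χ/(-11/10)): its argument vanishes at χ = -11/10, a square-root branch point, modulus 11/10.
Branch term (1/13)*log(1 - χ/(3/4)): its argument vanishes at χ = 3/4, a logarithmic branch point, modulus 3/4.
The radius of convergence is the smallest modulus among the singular points: 3/4.
List the singular points by increasing real part (a conjugate pair: the negative imaginary part first).


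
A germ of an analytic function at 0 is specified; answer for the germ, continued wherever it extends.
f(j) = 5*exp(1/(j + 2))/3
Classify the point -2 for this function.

The point is an essential singularity.

The exponent 1/(j - (-2)) has a pole at -2, so exp(1/(j - (-2))) takes every nonzero value near it: an essential singularity (not a pole of any order).


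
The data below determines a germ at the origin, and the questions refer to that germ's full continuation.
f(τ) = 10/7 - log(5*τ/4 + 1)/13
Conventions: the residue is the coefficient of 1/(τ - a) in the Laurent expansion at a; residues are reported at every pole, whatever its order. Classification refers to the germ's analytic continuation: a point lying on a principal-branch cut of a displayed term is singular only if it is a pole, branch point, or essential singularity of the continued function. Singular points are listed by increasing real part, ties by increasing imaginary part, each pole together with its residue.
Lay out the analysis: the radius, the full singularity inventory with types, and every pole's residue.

Radius of convergence at 0: 4/5.
At -4/5: a logarithmic branch point.

Branch term (-1/13)*log(1 - τ/(-4/5)): its argument vanishes at τ = -4/5, a logarithmic branch point, modulus 4/5.
The radius of convergence is the smallest modulus among the singular points: 4/5.


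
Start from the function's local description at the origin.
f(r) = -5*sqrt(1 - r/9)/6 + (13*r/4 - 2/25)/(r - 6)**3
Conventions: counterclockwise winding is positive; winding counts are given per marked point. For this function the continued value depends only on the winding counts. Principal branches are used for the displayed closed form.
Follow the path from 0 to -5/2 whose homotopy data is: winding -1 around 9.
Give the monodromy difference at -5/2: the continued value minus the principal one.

The rational part is single-valued and drops out of the difference; each branch term changes only by its own monodromy.
(-5/6)*sqrt(1 - r/(9)): winding -1 is odd, the square root flips sign, contributing -2*(-5/6)*sqrt(1 - (-5/2)/(9)) = -2*(-5/6)*sqrt(23/18) = (5/18)*sqrt(46).
Summing the contributions at r = -5/2 gives (5/18)*sqrt(46).

Continued minus principal equals (5/18)*sqrt(46).


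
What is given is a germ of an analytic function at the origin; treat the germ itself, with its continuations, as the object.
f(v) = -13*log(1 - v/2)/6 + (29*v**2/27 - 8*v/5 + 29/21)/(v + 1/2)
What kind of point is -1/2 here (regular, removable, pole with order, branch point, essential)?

The denominator factor v + 1/2 vanishes at -1/2 and appears to the power 1; the numerator there equals 9259/3780, nonzero, and no other factor vanishes.
The branch terms are analytic at this point.
Hence a pole whose order is the multiplicity, 1.

The point is a pole of order 1.


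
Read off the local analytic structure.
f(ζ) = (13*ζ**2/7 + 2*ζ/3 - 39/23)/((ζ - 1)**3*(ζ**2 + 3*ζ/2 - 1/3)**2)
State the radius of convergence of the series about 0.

Denominator factor (ζ - 1)^3: pole of order 3 at 1, modulus 1.
Denominator factor (ζ**2 + 3*ζ/2 - 1/3)^2: discriminant 43/12, real irrational roots -3/4 + (1/12)*sqrt(129) and -3/4 - (1/12)*sqrt(129); poles of order 2, moduli -3/4 + (1/12)*sqrt(129) and 3/4 + (1/12)*sqrt(129).
The radius of convergence is the smallest modulus among the singular points: -3/4 + (1/12)*sqrt(129).

The radius of convergence is -3/4 + (1/12)*sqrt(129).


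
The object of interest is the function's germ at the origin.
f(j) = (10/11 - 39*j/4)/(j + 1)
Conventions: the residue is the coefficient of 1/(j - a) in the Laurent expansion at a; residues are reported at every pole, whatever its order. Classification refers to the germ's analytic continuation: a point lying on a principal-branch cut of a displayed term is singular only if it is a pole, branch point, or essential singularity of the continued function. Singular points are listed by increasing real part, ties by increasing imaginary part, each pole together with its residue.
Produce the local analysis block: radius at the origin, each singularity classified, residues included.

Denominator factor (j + 1): pole of order 1 at -1, modulus 1.
The radius of convergence is the smallest modulus among the singular points: 1.
At the order-1 pole -1 set g(j) = (j - (-1))*f(j) = 10/11 - 39*j/4.
Simple pole: residue = g(a) at a = -1, which is 469/44.

Radius of convergence at 0: 1.
At -1: a pole of order 1; residue 469/44.


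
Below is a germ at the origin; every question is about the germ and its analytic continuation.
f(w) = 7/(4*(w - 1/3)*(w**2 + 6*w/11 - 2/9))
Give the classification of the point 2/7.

Denominator factors: w - 1/3 = -1/21 at w = 2/7; w**2 + 6*w/11 - 2/9 = 74/4851 at w = 2/7 — none vanishes.
So the germ continues analytically to 2/7.

The point is a regular point.


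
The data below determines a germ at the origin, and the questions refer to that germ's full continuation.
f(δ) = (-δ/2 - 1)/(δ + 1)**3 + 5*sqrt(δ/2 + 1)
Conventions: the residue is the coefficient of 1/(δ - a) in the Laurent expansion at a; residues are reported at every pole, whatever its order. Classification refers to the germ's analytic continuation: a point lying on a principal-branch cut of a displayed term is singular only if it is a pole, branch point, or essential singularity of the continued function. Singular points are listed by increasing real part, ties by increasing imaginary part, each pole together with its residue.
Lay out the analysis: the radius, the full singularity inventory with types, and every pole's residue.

Denominator factor (δ + 1)^3: pole of order 3 at -1, modulus 1.
Branch term (5)*sqrt(1 - δ/(-2)): its argument vanishes at δ = -2, a square-root branch point, modulus 2.
The radius of convergence is the smallest modulus among the singular points: 1.
The branch term is analytic at -1 and contributes nothing to the residue; only the rational part matters.
At the order-3 pole -1 set g(δ) = (δ - (-1))^3*(rational part) = -δ/2 - 1.
Order-3 pole: residue = g''(a)/2; g''(-1) = 0, so the residue is 0.
List the singular points by increasing real part (a conjugate pair: the negative imaginary part first).

Radius of convergence at 0: 1.
At -2: an algebraic (square-root) branch point.
At -1: a pole of order 3; residue 0.


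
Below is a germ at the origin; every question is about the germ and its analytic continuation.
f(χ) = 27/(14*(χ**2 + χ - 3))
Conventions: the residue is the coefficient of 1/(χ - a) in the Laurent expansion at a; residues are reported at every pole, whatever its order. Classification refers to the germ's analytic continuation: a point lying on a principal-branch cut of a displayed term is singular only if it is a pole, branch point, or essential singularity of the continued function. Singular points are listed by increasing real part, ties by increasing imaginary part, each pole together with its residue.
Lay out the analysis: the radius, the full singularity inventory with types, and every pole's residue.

Denominator factor (χ**2 + χ - 3): discriminant 13, real irrational roots -1/2 + (1/2)*sqrt(13) and -1/2 - (1/2)*sqrt(13); poles of order 1, moduli -1/2 + (1/2)*sqrt(13) and 1/2 + (1/2)*sqrt(13).
The radius of convergence is the smallest modulus among the singular points: -1/2 + (1/2)*sqrt(13).
The factor χ**2 + χ - 3 splits as (χ - a)(χ - a') with a = -1/2 - (1/2)*sqrt(13), a' = -1/2 + (1/2)*sqrt(13). At the order-1 pole a set g(χ) = (χ - a)*f(χ) = [27/14] / (χ - a').
Simple pole: residue = g(a) at a = -1/2 - (1/2)*sqrt(13), which is -(27/182)*sqrt(13).
The factor χ**2 + χ - 3 splits as (χ - a)(χ - a') with a = -1/2 + (1/2)*sqrt(13), a' = -1/2 - (1/2)*sqrt(13). At the order-1 pole a set g(χ) = (χ - a)*f(χ) = [27/14] / (χ - a').
Simple pole: residue = g(a) at a = -1/2 + (1/2)*sqrt(13), which is (27/182)*sqrt(13).
List the singular points by increasing real part (a conjugate pair: the negative imaginary part first).

Radius of convergence at 0: -1/2 + (1/2)*sqrt(13).
At -1/2 - (1/2)*sqrt(13): a pole of order 1; residue -(27/182)*sqrt(13).
At -1/2 + (1/2)*sqrt(13): a pole of order 1; residue (27/182)*sqrt(13).


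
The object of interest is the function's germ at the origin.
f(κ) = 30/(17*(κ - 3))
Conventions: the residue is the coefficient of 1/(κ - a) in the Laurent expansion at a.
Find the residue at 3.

At the order-1 pole 3 set g(κ) = (κ - (3))*f(κ) = 30/17.
Simple pole: residue = g(a) at a = 3, which is 30/17.

The residue is 30/17.


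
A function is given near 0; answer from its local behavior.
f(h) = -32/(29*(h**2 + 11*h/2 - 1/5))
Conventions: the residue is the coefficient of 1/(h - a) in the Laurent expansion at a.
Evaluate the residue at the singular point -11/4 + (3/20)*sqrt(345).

The residue is -(64/6003)*sqrt(345).

The factor h**2 + 11*h/2 - 1/5 splits as (h - a)(h - a') with a = -11/4 + (3/20)*sqrt(345), a' = -11/4 - (3/20)*sqrt(345). At the order-1 pole a set g(h) = (h - a)*f(h) = [-32/29] / (h - a').
Simple pole: residue = g(a) at a = -11/4 + (3/20)*sqrt(345), which is -(64/6003)*sqrt(345).


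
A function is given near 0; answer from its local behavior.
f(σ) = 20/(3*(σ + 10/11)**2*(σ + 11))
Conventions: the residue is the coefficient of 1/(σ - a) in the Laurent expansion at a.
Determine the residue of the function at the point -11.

The residue is 2420/36963.

At the order-1 pole -11 set g(σ) = (σ - (-11))*f(σ) = 20/(3*(σ + 10/11)**2).
Simple pole: residue = g(a) at a = -11, which is 2420/36963.


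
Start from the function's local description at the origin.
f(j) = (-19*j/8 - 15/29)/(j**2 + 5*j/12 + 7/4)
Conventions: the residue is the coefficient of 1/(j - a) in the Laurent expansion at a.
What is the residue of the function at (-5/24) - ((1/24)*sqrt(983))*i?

The residue is (-19/16) - ((125/456112)*sqrt(983))*i.

The factor j**2 + 5*j/12 + 7/4 splits as (j - a)(j - a') with a = (-5/24) - ((1/24)*sqrt(983))*i, a' = (-5/24) + ((1/24)*sqrt(983))*i. At the order-1 pole a set g(j) = (j - a)*f(j) = [-19*j/8 - 15/29] / (j - a').
Simple pole: residue = g(a) at a = (-5/24) - ((1/24)*sqrt(983))*i, which is (-19/16) - ((125/456112)*sqrt(983))*i.


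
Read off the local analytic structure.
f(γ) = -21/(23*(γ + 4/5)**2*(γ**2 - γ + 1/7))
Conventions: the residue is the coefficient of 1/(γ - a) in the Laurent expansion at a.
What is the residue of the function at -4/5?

At the order-2 pole -4/5 set g(γ) = (γ - (-4/5))^2*f(γ) = -21/(23*(γ**2 - γ + 1/7)).
Order-2 pole: residue = g'(a); g'(-4/5) = -1672125/1764767, so the residue is -1672125/1764767.

The residue is -1672125/1764767.


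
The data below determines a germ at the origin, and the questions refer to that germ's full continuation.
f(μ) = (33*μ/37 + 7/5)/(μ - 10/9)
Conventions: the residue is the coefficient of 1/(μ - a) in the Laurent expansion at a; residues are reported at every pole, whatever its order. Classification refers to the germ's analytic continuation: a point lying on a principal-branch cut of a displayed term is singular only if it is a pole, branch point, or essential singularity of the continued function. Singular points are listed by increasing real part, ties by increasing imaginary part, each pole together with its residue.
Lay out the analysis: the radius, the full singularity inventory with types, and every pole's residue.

Denominator factor (μ - 10/9): pole of order 1 at 10/9, modulus 10/9.
The radius of convergence is the smallest modulus among the singular points: 10/9.
At the order-1 pole 10/9 set g(μ) = (μ - (10/9))*f(μ) = 33*μ/37 + 7/5.
Simple pole: residue = g(a) at a = 10/9, which is 1327/555.

Radius of convergence at 0: 10/9.
At 10/9: a pole of order 1; residue 1327/555.


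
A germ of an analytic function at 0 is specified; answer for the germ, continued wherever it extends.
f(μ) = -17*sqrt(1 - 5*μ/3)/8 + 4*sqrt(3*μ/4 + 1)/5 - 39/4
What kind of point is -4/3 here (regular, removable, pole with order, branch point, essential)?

The term (4/5)*sqrt(1 - μ/(-4/3)) has argument 1 - -4/3/(-4/3) = 0 at -4/3: a square-root (algebraic, two-sheeted) branch point; the remaining terms are analytic or single-valued there.

The point is an algebraic (square-root) branch point.


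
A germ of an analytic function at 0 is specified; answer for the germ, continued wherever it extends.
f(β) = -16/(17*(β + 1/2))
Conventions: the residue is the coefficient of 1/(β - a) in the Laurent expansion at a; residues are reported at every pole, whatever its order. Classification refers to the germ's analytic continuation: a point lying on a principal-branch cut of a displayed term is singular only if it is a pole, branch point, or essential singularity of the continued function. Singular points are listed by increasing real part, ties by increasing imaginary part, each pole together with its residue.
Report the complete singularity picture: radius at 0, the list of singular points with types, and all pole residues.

Radius of convergence at 0: 1/2.
At -1/2: a pole of order 1; residue -16/17.

Denominator factor (β + 1/2): pole of order 1 at -1/2, modulus 1/2.
The radius of convergence is the smallest modulus among the singular points: 1/2.
At the order-1 pole -1/2 set g(β) = (β - (-1/2))*f(β) = -16/17.
Simple pole: residue = g(a) at a = -1/2, which is -16/17.


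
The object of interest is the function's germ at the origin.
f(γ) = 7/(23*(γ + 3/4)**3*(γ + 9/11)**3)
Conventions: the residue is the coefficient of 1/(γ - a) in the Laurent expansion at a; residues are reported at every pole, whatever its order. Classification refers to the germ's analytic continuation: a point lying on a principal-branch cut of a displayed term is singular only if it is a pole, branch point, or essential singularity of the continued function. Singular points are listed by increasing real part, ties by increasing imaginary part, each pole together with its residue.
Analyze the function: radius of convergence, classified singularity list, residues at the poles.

Radius of convergence at 0: 3/4.
At -9/11: a pole of order 3; residue -2308827136/1863.
At -3/4: a pole of order 3; residue 2308827136/1863.

Denominator factor (γ + 9/11)^3: pole of order 3 at -9/11, modulus 9/11.
Denominator factor (γ + 3/4)^3: pole of order 3 at -3/4, modulus 3/4.
The radius of convergence is the smallest modulus among the singular points: 3/4.
At the order-3 pole -9/11 set g(γ) = (γ - (-9/11))^3*f(γ) = 7/(23*(γ + 3/4)**3).
Order-3 pole: residue = g''(a)/2; g''(-9/11) = -4617654272/1863, so the residue is -2308827136/1863.
At the order-3 pole -3/4 set g(γ) = (γ - (-3/4))^3*f(γ) = 7/(23*(γ + 9/11)**3).
Order-3 pole: residue = g''(a)/2; g''(-3/4) = 4617654272/1863, so the residue is 2308827136/1863.
List the singular points by increasing real part (a conjugate pair: the negative imaginary part first).


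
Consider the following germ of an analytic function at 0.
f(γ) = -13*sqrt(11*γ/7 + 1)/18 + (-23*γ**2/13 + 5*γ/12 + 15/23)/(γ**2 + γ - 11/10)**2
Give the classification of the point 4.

The point is a regular point.

Denominator factors: γ**2 + γ - 11/10 = 189/10 at γ = 4 — none vanishes.
Branch term sqrt(1 - γ/(-7/11)): argument at 4 is 51/7, nonzero, so 4 is not its branch point (a point on a principal cut is still regular for the continued germ).
So the germ continues analytically to 4.


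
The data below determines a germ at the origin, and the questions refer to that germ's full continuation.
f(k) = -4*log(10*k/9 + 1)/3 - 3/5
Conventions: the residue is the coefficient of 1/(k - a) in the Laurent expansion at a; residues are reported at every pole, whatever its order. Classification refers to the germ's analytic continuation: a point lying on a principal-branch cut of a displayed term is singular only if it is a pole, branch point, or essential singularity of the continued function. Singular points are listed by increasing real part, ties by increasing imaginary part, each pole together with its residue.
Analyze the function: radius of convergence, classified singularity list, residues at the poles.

Branch term (-4/3)*log(1 - k/(-9/10)): its argument vanishes at k = -9/10, a logarithmic branch point, modulus 9/10.
The radius of convergence is the smallest modulus among the singular points: 9/10.

Radius of convergence at 0: 9/10.
At -9/10: a logarithmic branch point.


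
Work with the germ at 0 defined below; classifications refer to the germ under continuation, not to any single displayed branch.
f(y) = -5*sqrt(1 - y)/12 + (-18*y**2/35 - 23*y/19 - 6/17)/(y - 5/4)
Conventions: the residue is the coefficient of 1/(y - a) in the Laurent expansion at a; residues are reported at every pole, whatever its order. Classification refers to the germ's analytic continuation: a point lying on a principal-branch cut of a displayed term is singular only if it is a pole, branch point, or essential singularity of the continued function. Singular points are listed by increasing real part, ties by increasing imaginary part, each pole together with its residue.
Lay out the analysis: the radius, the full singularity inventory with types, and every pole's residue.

Denominator factor (y - 5/4): pole of order 1 at 5/4, modulus 5/4.
Branch term (-5/12)*sqrt(1 - y/(1)): its argument vanishes at y = 1, a square-root branch point, modulus 1.
The radius of convergence is the smallest modulus among the singular points: 1.
The branch term is analytic at 5/4 and contributes nothing to the residue; only the rational part matters.
At the order-1 pole 5/4 set g(y) = (y - (5/4))*(rational part) = -18*y**2/35 - 23*y/19 - 6/17.
Simple pole: residue = g(a) at a = 5/4, which is -48289/18088.
List the singular points by increasing real part (a conjugate pair: the negative imaginary part first).

Radius of convergence at 0: 1.
At 1: an algebraic (square-root) branch point.
At 5/4: a pole of order 1; residue -48289/18088.


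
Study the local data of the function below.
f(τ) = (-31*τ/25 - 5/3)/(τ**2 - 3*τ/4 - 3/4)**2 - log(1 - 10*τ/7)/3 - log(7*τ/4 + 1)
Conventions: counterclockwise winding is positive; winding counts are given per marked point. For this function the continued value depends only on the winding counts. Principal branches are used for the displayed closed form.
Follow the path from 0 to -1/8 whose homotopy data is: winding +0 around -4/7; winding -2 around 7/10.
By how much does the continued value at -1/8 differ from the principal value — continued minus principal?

The rational part is single-valued and drops out of the difference; each branch term changes only by its own monodromy.
(-1)*log(1 - τ/(-4/7)): winding 0 around -4/7, so this term returns to its principal value, contribution 0.
(-1/3)*log(1 - τ/(7/10)): each positive loop around 7/10 adds 2*pi*i to the log, so winding -2 contributes (-1/3)*(-2)*2*pi*i = (4/3)*pi*i.
Summing the contributions at τ = -1/8 gives (4/3)*pi*i.

Continued minus principal equals (4/3)*pi*i.


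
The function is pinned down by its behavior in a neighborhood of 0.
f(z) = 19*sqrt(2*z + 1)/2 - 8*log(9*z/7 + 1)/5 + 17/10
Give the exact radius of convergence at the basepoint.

The radius of convergence is 1/2.

Branch term (-8/5)*log(1 - z/(-7/9)): its argument vanishes at z = -7/9, a logarithmic branch point, modulus 7/9.
Branch term (19/2)*sqrt(1 - z/(-1/2)): its argument vanishes at z = -1/2, a square-root branch point, modulus 1/2.
The radius of convergence is the smallest modulus among the singular points: 1/2.


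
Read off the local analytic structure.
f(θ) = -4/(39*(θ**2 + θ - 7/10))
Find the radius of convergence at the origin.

The radius of convergence is -1/2 + (1/10)*sqrt(95).

Denominator factor (θ**2 + θ - 7/10): discriminant 19/5, real irrational roots -1/2 + (1/10)*sqrt(95) and -1/2 - (1/10)*sqrt(95); poles of order 1, moduli -1/2 + (1/10)*sqrt(95) and 1/2 + (1/10)*sqrt(95).
The radius of convergence is the smallest modulus among the singular points: -1/2 + (1/10)*sqrt(95).


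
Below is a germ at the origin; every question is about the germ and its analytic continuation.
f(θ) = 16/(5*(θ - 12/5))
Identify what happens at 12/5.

The denominator factor θ - 12/5 vanishes at 12/5 and appears to the power 1; the numerator there equals 16/5, nonzero, and no other factor vanishes.
Hence a pole whose order is the multiplicity, 1.

The point is a pole of order 1.


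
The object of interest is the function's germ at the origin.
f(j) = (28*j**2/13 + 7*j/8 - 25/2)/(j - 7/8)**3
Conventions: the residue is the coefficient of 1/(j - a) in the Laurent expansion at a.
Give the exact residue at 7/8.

The residue is 28/13.

At the order-3 pole 7/8 set g(j) = (j - (7/8))^3*f(j) = 28*j**2/13 + 7*j/8 - 25/2.
Order-3 pole: residue = g''(a)/2; g''(7/8) = 56/13, so the residue is 28/13.


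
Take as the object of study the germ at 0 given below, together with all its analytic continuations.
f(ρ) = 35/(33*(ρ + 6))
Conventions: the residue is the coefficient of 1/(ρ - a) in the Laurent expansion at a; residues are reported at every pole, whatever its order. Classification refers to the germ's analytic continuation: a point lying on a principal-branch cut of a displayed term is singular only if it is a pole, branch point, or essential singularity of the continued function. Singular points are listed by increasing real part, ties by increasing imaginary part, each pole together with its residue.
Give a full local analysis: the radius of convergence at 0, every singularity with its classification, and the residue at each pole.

Radius of convergence at 0: 6.
At -6: a pole of order 1; residue 35/33.

Denominator factor (ρ + 6): pole of order 1 at -6, modulus 6.
The radius of convergence is the smallest modulus among the singular points: 6.
At the order-1 pole -6 set g(ρ) = (ρ - (-6))*f(ρ) = 35/33.
Simple pole: residue = g(a) at a = -6, which is 35/33.
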